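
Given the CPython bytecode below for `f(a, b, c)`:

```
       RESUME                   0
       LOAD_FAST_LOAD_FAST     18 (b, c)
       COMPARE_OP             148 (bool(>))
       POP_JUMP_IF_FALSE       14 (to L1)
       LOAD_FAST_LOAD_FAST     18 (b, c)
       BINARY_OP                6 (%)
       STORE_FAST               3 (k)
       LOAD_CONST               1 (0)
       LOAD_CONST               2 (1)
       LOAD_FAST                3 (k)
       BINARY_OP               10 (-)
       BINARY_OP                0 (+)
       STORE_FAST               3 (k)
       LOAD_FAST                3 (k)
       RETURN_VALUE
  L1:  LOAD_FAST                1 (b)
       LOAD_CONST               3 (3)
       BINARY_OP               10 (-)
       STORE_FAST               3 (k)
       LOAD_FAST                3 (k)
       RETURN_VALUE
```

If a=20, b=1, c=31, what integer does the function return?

LOAD_FAST_LOAD_FAST b,c → push 1,31. Stack: [1, 31]
COMPARE_OP bool(>) → 1 vs 31 = False. Stack: [False]
POP_JUMP_IF_FALSE → pop False; jump. Stack: []
LOAD_FAST b → push 1. Stack: [1]
LOAD_CONST → push 3. Stack: [1, 3]
BINARY_OP - → 1 - 3 = -2. Stack: [-2]
STORE_FAST k → k=-2. Stack: []
LOAD_FAST k → push -2. Stack: [-2]
RETURN_VALUE → return -2.

-2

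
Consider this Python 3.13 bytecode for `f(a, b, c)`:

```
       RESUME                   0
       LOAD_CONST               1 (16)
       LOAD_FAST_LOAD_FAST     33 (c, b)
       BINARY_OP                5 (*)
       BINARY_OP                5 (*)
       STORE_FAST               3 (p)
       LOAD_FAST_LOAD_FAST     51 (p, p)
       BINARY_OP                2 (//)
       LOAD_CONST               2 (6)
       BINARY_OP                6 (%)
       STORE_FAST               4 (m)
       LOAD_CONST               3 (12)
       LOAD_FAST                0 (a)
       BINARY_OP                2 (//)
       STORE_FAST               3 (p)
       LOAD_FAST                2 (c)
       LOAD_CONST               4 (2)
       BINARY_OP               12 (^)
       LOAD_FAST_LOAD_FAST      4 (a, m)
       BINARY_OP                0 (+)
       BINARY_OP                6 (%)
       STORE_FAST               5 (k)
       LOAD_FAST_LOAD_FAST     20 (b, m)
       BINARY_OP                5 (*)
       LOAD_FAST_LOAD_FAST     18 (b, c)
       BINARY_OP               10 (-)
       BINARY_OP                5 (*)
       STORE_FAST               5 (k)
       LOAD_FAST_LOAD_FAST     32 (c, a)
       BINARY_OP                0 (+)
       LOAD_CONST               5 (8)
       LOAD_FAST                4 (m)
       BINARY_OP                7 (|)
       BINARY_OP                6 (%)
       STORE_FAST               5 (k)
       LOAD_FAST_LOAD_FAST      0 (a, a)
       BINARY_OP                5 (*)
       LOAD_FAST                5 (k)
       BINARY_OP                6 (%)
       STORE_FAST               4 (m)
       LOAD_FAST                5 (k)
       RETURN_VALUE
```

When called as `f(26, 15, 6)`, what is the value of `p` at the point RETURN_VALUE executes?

LOAD_CONST → push 16. Stack: [16]
LOAD_FAST_LOAD_FAST c,b → push 6,15. Stack: [16, 6, 15]
BINARY_OP * → 6 * 15 = 90. Stack: [16, 90]
BINARY_OP * → 16 * 90 = 1440. Stack: [1440]
STORE_FAST p → p=1440. Stack: []
LOAD_FAST_LOAD_FAST p,p → push 1440,1440. Stack: [1440, 1440]
BINARY_OP // → 1440 // 1440 = 1. Stack: [1]
LOAD_CONST → push 6. Stack: [1, 6]
BINARY_OP % → 1 % 6 = 1. Stack: [1]
STORE_FAST m → m=1. Stack: []
LOAD_CONST → push 12. Stack: [12]
LOAD_FAST a → push 26. Stack: [12, 26]
BINARY_OP // → 12 // 26 = 0. Stack: [0]
STORE_FAST p → p=0. Stack: []
LOAD_FAST c → push 6. Stack: [6]
LOAD_CONST → push 2. Stack: [6, 2]
BINARY_OP ^ → 6 ^ 2 = 4. Stack: [4]
LOAD_FAST_LOAD_FAST a,m → push 26,1. Stack: [4, 26, 1]
BINARY_OP + → 26 + 1 = 27. Stack: [4, 27]
BINARY_OP % → 4 % 27 = 4. Stack: [4]
STORE_FAST k → k=4. Stack: []
LOAD_FAST_LOAD_FAST b,m → push 15,1. Stack: [15, 1]
BINARY_OP * → 15 * 1 = 15. Stack: [15]
LOAD_FAST_LOAD_FAST b,c → push 15,6. Stack: [15, 15, 6]
BINARY_OP - → 15 - 6 = 9. Stack: [15, 9]
BINARY_OP * → 15 * 9 = 135. Stack: [135]
STORE_FAST k → k=135. Stack: []
LOAD_FAST_LOAD_FAST c,a → push 6,26. Stack: [6, 26]
BINARY_OP + → 6 + 26 = 32. Stack: [32]
LOAD_CONST → push 8. Stack: [32, 8]
LOAD_FAST m → push 1. Stack: [32, 8, 1]
BINARY_OP | → 8 | 1 = 9. Stack: [32, 9]
BINARY_OP % → 32 % 9 = 5. Stack: [5]
STORE_FAST k → k=5. Stack: []
LOAD_FAST_LOAD_FAST a,a → push 26,26. Stack: [26, 26]
BINARY_OP * → 26 * 26 = 676. Stack: [676]
LOAD_FAST k → push 5. Stack: [676, 5]
BINARY_OP % → 676 % 5 = 1. Stack: [1]
STORE_FAST m → m=1. Stack: []
LOAD_FAST k → push 5. Stack: [5]
RETURN_VALUE → return 5.

0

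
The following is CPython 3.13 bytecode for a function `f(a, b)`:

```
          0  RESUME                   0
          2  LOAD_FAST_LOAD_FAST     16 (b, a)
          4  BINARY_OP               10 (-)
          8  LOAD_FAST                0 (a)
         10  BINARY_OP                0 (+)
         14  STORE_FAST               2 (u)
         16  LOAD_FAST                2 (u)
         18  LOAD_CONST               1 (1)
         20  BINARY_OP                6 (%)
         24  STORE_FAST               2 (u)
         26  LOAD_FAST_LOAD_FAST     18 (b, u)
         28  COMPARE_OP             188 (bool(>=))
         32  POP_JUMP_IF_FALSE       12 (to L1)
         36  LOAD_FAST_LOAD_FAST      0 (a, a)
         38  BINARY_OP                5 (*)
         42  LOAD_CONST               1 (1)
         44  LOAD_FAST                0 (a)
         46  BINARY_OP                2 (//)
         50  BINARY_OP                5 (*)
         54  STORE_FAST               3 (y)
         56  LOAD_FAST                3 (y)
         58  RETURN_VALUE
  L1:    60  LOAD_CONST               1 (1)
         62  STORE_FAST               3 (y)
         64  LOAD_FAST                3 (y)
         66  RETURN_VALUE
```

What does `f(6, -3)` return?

1

LOAD_FAST_LOAD_FAST b,a → push -3,6. Stack: [-3, 6]
BINARY_OP - → -3 - 6 = -9. Stack: [-9]
LOAD_FAST a → push 6. Stack: [-9, 6]
BINARY_OP + → -9 + 6 = -3. Stack: [-3]
STORE_FAST u → u=-3. Stack: []
LOAD_FAST u → push -3. Stack: [-3]
LOAD_CONST → push 1. Stack: [-3, 1]
BINARY_OP % → -3 % 1 = 0. Stack: [0]
STORE_FAST u → u=0. Stack: []
LOAD_FAST_LOAD_FAST b,u → push -3,0. Stack: [-3, 0]
COMPARE_OP bool(>=) → -3 vs 0 = False. Stack: [False]
POP_JUMP_IF_FALSE → pop False; jump. Stack: []
LOAD_CONST → push 1. Stack: [1]
STORE_FAST y → y=1. Stack: []
LOAD_FAST y → push 1. Stack: [1]
RETURN_VALUE → return 1.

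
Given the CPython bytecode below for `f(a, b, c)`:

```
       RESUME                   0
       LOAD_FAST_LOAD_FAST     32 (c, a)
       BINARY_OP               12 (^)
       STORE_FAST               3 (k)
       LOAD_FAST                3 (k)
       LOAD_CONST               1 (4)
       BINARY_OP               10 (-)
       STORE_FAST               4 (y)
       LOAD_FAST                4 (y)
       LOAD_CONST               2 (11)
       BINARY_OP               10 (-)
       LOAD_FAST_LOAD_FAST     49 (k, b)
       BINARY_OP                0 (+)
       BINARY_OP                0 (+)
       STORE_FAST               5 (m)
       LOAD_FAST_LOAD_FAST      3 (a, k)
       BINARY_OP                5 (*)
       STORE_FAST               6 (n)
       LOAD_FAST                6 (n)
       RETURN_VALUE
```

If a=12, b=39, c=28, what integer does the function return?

LOAD_FAST_LOAD_FAST c,a → push 28,12. Stack: [28, 12]
BINARY_OP ^ → 28 ^ 12 = 16. Stack: [16]
STORE_FAST k → k=16. Stack: []
LOAD_FAST k → push 16. Stack: [16]
LOAD_CONST → push 4. Stack: [16, 4]
BINARY_OP - → 16 - 4 = 12. Stack: [12]
STORE_FAST y → y=12. Stack: []
LOAD_FAST y → push 12. Stack: [12]
LOAD_CONST → push 11. Stack: [12, 11]
BINARY_OP - → 12 - 11 = 1. Stack: [1]
LOAD_FAST_LOAD_FAST k,b → push 16,39. Stack: [1, 16, 39]
BINARY_OP + → 16 + 39 = 55. Stack: [1, 55]
BINARY_OP + → 1 + 55 = 56. Stack: [56]
STORE_FAST m → m=56. Stack: []
LOAD_FAST_LOAD_FAST a,k → push 12,16. Stack: [12, 16]
BINARY_OP * → 12 * 16 = 192. Stack: [192]
STORE_FAST n → n=192. Stack: []
LOAD_FAST n → push 192. Stack: [192]
RETURN_VALUE → return 192.

192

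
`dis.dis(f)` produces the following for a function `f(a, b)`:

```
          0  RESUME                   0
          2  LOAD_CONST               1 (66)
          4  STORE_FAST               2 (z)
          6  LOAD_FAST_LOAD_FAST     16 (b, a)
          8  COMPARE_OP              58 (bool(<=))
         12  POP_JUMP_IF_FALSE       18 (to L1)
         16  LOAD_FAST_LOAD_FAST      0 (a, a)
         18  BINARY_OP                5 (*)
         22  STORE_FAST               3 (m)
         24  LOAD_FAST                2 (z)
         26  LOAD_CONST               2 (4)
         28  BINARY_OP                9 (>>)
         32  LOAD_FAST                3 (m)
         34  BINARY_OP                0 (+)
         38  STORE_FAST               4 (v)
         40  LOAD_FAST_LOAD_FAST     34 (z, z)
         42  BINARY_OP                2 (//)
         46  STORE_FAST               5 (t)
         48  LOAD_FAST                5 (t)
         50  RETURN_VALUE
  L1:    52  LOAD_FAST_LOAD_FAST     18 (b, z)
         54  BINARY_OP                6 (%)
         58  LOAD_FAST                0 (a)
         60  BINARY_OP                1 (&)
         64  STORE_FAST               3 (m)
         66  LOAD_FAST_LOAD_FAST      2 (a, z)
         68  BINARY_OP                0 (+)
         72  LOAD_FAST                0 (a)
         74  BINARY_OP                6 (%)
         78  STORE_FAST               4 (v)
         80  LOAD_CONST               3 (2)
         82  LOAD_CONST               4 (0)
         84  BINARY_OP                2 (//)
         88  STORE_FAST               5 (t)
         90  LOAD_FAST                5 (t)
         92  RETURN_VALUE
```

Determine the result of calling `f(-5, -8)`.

1

LOAD_CONST → push 66. Stack: [66]
STORE_FAST z → z=66. Stack: []
LOAD_FAST_LOAD_FAST b,a → push -8,-5. Stack: [-8, -5]
COMPARE_OP bool(<=) → -8 vs -5 = True. Stack: [True]
POP_JUMP_IF_FALSE → pop True; no jump. Stack: []
LOAD_FAST_LOAD_FAST a,a → push -5,-5. Stack: [-5, -5]
BINARY_OP * → -5 * -5 = 25. Stack: [25]
STORE_FAST m → m=25. Stack: []
LOAD_FAST z → push 66. Stack: [66]
LOAD_CONST → push 4. Stack: [66, 4]
BINARY_OP >> → 66 >> 4 = 4. Stack: [4]
LOAD_FAST m → push 25. Stack: [4, 25]
BINARY_OP + → 4 + 25 = 29. Stack: [29]
STORE_FAST v → v=29. Stack: []
LOAD_FAST_LOAD_FAST z,z → push 66,66. Stack: [66, 66]
BINARY_OP // → 66 // 66 = 1. Stack: [1]
STORE_FAST t → t=1. Stack: []
LOAD_FAST t → push 1. Stack: [1]
RETURN_VALUE → return 1.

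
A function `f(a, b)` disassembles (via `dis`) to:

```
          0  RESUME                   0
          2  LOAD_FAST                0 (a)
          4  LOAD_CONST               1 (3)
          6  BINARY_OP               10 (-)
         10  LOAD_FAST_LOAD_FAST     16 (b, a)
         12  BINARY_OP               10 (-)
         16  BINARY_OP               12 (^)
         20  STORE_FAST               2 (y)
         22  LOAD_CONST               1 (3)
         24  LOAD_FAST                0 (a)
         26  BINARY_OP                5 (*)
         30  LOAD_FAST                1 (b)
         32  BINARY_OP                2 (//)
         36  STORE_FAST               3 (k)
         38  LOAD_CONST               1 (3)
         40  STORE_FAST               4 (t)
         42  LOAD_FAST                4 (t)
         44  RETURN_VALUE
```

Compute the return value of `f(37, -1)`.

LOAD_FAST a → push 37. Stack: [37]
LOAD_CONST → push 3. Stack: [37, 3]
BINARY_OP - → 37 - 3 = 34. Stack: [34]
LOAD_FAST_LOAD_FAST b,a → push -1,37. Stack: [34, -1, 37]
BINARY_OP - → -1 - 37 = -38. Stack: [34, -38]
BINARY_OP ^ → 34 ^ -38 = -8. Stack: [-8]
STORE_FAST y → y=-8. Stack: []
LOAD_CONST → push 3. Stack: [3]
LOAD_FAST a → push 37. Stack: [3, 37]
BINARY_OP * → 3 * 37 = 111. Stack: [111]
LOAD_FAST b → push -1. Stack: [111, -1]
BINARY_OP // → 111 // -1 = -111. Stack: [-111]
STORE_FAST k → k=-111. Stack: []
LOAD_CONST → push 3. Stack: [3]
STORE_FAST t → t=3. Stack: []
LOAD_FAST t → push 3. Stack: [3]
RETURN_VALUE → return 3.

3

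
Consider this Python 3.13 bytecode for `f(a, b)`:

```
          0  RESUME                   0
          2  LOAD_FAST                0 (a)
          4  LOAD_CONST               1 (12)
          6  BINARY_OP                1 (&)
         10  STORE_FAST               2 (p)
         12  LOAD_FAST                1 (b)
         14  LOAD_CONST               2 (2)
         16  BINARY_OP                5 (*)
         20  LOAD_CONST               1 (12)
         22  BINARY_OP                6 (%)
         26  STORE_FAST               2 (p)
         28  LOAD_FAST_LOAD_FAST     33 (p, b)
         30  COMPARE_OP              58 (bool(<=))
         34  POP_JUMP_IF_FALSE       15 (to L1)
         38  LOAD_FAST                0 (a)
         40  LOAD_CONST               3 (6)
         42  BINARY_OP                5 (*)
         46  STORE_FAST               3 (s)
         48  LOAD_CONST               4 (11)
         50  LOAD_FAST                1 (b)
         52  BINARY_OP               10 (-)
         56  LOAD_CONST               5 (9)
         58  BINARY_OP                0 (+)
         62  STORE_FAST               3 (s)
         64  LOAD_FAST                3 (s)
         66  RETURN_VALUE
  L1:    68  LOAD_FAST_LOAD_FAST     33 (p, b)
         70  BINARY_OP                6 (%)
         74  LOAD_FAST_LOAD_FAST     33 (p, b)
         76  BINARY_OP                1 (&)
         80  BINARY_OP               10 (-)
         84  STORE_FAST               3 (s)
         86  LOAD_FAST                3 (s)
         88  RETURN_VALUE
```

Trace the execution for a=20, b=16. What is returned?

4

LOAD_FAST a → push 20. Stack: [20]
LOAD_CONST → push 12. Stack: [20, 12]
BINARY_OP & → 20 & 12 = 4. Stack: [4]
STORE_FAST p → p=4. Stack: []
LOAD_FAST b → push 16. Stack: [16]
LOAD_CONST → push 2. Stack: [16, 2]
BINARY_OP * → 16 * 2 = 32. Stack: [32]
LOAD_CONST → push 12. Stack: [32, 12]
BINARY_OP % → 32 % 12 = 8. Stack: [8]
STORE_FAST p → p=8. Stack: []
LOAD_FAST_LOAD_FAST p,b → push 8,16. Stack: [8, 16]
COMPARE_OP bool(<=) → 8 vs 16 = True. Stack: [True]
POP_JUMP_IF_FALSE → pop True; no jump. Stack: []
LOAD_FAST a → push 20. Stack: [20]
LOAD_CONST → push 6. Stack: [20, 6]
BINARY_OP * → 20 * 6 = 120. Stack: [120]
STORE_FAST s → s=120. Stack: []
LOAD_CONST → push 11. Stack: [11]
LOAD_FAST b → push 16. Stack: [11, 16]
BINARY_OP - → 11 - 16 = -5. Stack: [-5]
LOAD_CONST → push 9. Stack: [-5, 9]
BINARY_OP + → -5 + 9 = 4. Stack: [4]
STORE_FAST s → s=4. Stack: []
LOAD_FAST s → push 4. Stack: [4]
RETURN_VALUE → return 4.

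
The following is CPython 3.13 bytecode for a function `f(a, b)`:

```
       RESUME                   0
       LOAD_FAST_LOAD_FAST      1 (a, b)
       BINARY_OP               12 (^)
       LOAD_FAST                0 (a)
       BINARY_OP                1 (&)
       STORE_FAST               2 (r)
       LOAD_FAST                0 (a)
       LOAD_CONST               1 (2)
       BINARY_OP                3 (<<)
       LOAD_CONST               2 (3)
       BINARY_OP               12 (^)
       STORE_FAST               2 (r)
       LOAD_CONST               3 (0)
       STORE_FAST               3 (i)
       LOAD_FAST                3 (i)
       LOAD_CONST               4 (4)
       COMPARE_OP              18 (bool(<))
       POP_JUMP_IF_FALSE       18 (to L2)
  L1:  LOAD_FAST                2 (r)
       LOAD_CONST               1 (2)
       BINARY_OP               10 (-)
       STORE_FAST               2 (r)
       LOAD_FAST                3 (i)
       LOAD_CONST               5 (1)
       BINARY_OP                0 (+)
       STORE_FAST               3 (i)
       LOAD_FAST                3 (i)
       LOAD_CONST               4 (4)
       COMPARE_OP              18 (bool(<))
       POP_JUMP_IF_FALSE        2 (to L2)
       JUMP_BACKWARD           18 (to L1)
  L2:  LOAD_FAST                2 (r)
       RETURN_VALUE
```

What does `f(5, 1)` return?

15

LOAD_FAST_LOAD_FAST a,b → push 5,1. Stack: [5, 1]
BINARY_OP ^ → 5 ^ 1 = 4. Stack: [4]
LOAD_FAST a → push 5. Stack: [4, 5]
BINARY_OP & → 4 & 5 = 4. Stack: [4]
STORE_FAST r → r=4. Stack: []
LOAD_FAST a → push 5. Stack: [5]
LOAD_CONST → push 2. Stack: [5, 2]
BINARY_OP << → 5 << 2 = 20. Stack: [20]
LOAD_CONST → push 3. Stack: [20, 3]
BINARY_OP ^ → 20 ^ 3 = 23. Stack: [23]
STORE_FAST r → r=23. Stack: []
LOAD_CONST → push 0. Stack: [0]
STORE_FAST i → i=0. Stack: []
LOAD_FAST i → push 0. Stack: [0]
LOAD_CONST → push 4. Stack: [0, 4]
COMPARE_OP bool(<) → 0 vs 4 = True. Stack: [True]
POP_JUMP_IF_FALSE → pop True; no jump. Stack: []
LOAD_FAST r → push 23. Stack: [23]
LOAD_CONST → push 2. Stack: [23, 2]
BINARY_OP - → 23 - 2 = 21. Stack: [21]
STORE_FAST r → r=21. Stack: []
LOAD_FAST i → push 0. Stack: [0]
LOAD_CONST → push 1. Stack: [0, 1]
BINARY_OP + → 0 + 1 = 1. Stack: [1]
STORE_FAST i → i=1. Stack: []
LOAD_FAST i → push 1. Stack: [1]
LOAD_CONST → push 4. Stack: [1, 4]
COMPARE_OP bool(<) → 1 vs 4 = True. Stack: [True]
POP_JUMP_IF_FALSE → pop True; no jump. Stack: []
LOAD_FAST r → push 21. Stack: [21]
LOAD_CONST → push 2. Stack: [21, 2]
BINARY_OP - → 21 - 2 = 19. Stack: [19]
STORE_FAST r → r=19. Stack: []
LOAD_FAST i → push 1. Stack: [1]
LOAD_CONST → push 1. Stack: [1, 1]
BINARY_OP + → 1 + 1 = 2. Stack: [2]
STORE_FAST i → i=2. Stack: []
LOAD_FAST i → push 2. Stack: [2]
LOAD_CONST → push 4. Stack: [2, 4]
COMPARE_OP bool(<) → 2 vs 4 = True. Stack: [True]
POP_JUMP_IF_FALSE → pop True; no jump. Stack: []
LOAD_FAST r → push 19. Stack: [19]
LOAD_CONST → push 2. Stack: [19, 2]
BINARY_OP - → 19 - 2 = 17. Stack: [17]
STORE_FAST r → r=17. Stack: []
LOAD_FAST i → push 2. Stack: [2]
LOAD_CONST → push 1. Stack: [2, 1]
BINARY_OP + → 2 + 1 = 3. Stack: [3]
STORE_FAST i → i=3. Stack: []
LOAD_FAST i → push 3. Stack: [3]
LOAD_CONST → push 4. Stack: [3, 4]
COMPARE_OP bool(<) → 3 vs 4 = True. Stack: [True]
POP_JUMP_IF_FALSE → pop True; no jump. Stack: []
LOAD_FAST r → push 17. Stack: [17]
LOAD_CONST → push 2. Stack: [17, 2]
BINARY_OP - → 17 - 2 = 15. Stack: [15]
STORE_FAST r → r=15. Stack: []
LOAD_FAST i → push 3. Stack: [3]
LOAD_CONST → push 1. Stack: [3, 1]
BINARY_OP + → 3 + 1 = 4. Stack: [4]
STORE_FAST i → i=4. Stack: []
LOAD_FAST i → push 4. Stack: [4]
LOAD_CONST → push 4. Stack: [4, 4]
COMPARE_OP bool(<) → 4 vs 4 = False. Stack: [False]
POP_JUMP_IF_FALSE → pop False; jump. Stack: []
LOAD_FAST r → push 15. Stack: [15]
RETURN_VALUE → return 15.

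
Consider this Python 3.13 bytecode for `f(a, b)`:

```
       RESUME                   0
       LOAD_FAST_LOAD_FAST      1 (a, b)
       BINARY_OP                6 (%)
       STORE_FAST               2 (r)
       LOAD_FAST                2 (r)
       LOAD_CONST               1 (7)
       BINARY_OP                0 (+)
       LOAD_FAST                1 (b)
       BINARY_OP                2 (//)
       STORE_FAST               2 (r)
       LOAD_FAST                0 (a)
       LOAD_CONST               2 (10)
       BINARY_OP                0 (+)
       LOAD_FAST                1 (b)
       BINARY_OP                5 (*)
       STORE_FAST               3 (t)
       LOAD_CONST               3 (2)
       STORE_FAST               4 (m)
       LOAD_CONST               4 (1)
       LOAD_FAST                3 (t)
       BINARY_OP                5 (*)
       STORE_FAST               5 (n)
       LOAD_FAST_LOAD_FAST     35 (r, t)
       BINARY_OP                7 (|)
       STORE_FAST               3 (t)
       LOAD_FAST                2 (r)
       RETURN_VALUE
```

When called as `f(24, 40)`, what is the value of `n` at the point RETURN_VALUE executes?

1360

LOAD_FAST_LOAD_FAST a,b → push 24,40. Stack: [24, 40]
BINARY_OP % → 24 % 40 = 24. Stack: [24]
STORE_FAST r → r=24. Stack: []
LOAD_FAST r → push 24. Stack: [24]
LOAD_CONST → push 7. Stack: [24, 7]
BINARY_OP + → 24 + 7 = 31. Stack: [31]
LOAD_FAST b → push 40. Stack: [31, 40]
BINARY_OP // → 31 // 40 = 0. Stack: [0]
STORE_FAST r → r=0. Stack: []
LOAD_FAST a → push 24. Stack: [24]
LOAD_CONST → push 10. Stack: [24, 10]
BINARY_OP + → 24 + 10 = 34. Stack: [34]
LOAD_FAST b → push 40. Stack: [34, 40]
BINARY_OP * → 34 * 40 = 1360. Stack: [1360]
STORE_FAST t → t=1360. Stack: []
LOAD_CONST → push 2. Stack: [2]
STORE_FAST m → m=2. Stack: []
LOAD_CONST → push 1. Stack: [1]
LOAD_FAST t → push 1360. Stack: [1, 1360]
BINARY_OP * → 1 * 1360 = 1360. Stack: [1360]
STORE_FAST n → n=1360. Stack: []
LOAD_FAST_LOAD_FAST r,t → push 0,1360. Stack: [0, 1360]
BINARY_OP | → 0 | 1360 = 1360. Stack: [1360]
STORE_FAST t → t=1360. Stack: []
LOAD_FAST r → push 0. Stack: [0]
RETURN_VALUE → return 0.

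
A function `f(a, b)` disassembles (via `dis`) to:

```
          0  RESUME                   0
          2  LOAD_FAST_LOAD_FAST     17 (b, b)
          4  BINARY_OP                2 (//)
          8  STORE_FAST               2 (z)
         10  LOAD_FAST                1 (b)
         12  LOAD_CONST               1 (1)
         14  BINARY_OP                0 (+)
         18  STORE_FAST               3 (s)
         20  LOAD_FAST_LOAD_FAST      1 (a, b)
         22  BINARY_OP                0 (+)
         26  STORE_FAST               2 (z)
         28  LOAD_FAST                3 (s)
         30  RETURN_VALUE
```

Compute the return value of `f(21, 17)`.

LOAD_FAST_LOAD_FAST b,b → push 17,17. Stack: [17, 17]
BINARY_OP // → 17 // 17 = 1. Stack: [1]
STORE_FAST z → z=1. Stack: []
LOAD_FAST b → push 17. Stack: [17]
LOAD_CONST → push 1. Stack: [17, 1]
BINARY_OP + → 17 + 1 = 18. Stack: [18]
STORE_FAST s → s=18. Stack: []
LOAD_FAST_LOAD_FAST a,b → push 21,17. Stack: [21, 17]
BINARY_OP + → 21 + 17 = 38. Stack: [38]
STORE_FAST z → z=38. Stack: []
LOAD_FAST s → push 18. Stack: [18]
RETURN_VALUE → return 18.

18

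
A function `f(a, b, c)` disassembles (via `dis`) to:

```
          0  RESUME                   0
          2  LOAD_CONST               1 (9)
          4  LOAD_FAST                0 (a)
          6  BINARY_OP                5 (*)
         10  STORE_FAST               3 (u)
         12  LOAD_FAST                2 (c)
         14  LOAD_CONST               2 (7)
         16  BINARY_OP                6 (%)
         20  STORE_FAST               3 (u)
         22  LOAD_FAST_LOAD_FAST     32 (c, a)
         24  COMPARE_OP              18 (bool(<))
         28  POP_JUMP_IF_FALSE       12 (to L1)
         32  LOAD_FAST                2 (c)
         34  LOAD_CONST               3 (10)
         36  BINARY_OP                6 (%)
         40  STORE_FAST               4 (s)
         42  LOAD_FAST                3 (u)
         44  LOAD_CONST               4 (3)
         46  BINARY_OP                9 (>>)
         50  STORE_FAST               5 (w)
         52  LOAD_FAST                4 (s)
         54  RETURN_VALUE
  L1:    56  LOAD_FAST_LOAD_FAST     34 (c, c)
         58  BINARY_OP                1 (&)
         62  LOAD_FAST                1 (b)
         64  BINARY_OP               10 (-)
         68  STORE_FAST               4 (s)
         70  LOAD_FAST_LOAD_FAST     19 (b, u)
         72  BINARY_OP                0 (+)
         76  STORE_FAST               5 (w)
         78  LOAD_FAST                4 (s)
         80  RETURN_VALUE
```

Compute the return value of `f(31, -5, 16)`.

LOAD_CONST → push 9. Stack: [9]
LOAD_FAST a → push 31. Stack: [9, 31]
BINARY_OP * → 9 * 31 = 279. Stack: [279]
STORE_FAST u → u=279. Stack: []
LOAD_FAST c → push 16. Stack: [16]
LOAD_CONST → push 7. Stack: [16, 7]
BINARY_OP % → 16 % 7 = 2. Stack: [2]
STORE_FAST u → u=2. Stack: []
LOAD_FAST_LOAD_FAST c,a → push 16,31. Stack: [16, 31]
COMPARE_OP bool(<) → 16 vs 31 = True. Stack: [True]
POP_JUMP_IF_FALSE → pop True; no jump. Stack: []
LOAD_FAST c → push 16. Stack: [16]
LOAD_CONST → push 10. Stack: [16, 10]
BINARY_OP % → 16 % 10 = 6. Stack: [6]
STORE_FAST s → s=6. Stack: []
LOAD_FAST u → push 2. Stack: [2]
LOAD_CONST → push 3. Stack: [2, 3]
BINARY_OP >> → 2 >> 3 = 0. Stack: [0]
STORE_FAST w → w=0. Stack: []
LOAD_FAST s → push 6. Stack: [6]
RETURN_VALUE → return 6.

6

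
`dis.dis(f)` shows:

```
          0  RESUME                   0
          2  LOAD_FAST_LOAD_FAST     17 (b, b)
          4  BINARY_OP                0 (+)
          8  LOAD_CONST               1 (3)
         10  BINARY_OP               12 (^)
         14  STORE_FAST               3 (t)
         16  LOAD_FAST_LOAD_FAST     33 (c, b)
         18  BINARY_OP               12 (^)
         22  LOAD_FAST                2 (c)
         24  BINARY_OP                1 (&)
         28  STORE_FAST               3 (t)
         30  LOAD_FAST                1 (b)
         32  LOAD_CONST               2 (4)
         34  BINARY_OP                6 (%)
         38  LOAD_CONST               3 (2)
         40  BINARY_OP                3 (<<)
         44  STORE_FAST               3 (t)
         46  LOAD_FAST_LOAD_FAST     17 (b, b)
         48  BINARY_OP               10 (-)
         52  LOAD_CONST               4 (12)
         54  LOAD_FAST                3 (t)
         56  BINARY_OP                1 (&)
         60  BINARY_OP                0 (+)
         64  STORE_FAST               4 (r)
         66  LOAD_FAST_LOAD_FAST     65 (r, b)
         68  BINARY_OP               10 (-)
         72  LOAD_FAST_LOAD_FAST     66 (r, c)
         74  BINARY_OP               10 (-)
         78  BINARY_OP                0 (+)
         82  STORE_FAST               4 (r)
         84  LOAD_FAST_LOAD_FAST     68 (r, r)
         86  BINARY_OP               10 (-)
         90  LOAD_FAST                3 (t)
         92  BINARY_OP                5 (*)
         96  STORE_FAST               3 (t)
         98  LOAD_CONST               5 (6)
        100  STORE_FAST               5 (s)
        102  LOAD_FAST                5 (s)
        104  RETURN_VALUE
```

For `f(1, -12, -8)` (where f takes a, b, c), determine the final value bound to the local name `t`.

0

LOAD_FAST_LOAD_FAST b,b → push -12,-12. Stack: [-12, -12]
BINARY_OP + → -12 + -12 = -24. Stack: [-24]
LOAD_CONST → push 3. Stack: [-24, 3]
BINARY_OP ^ → -24 ^ 3 = -21. Stack: [-21]
STORE_FAST t → t=-21. Stack: []
LOAD_FAST_LOAD_FAST c,b → push -8,-12. Stack: [-8, -12]
BINARY_OP ^ → -8 ^ -12 = 12. Stack: [12]
LOAD_FAST c → push -8. Stack: [12, -8]
BINARY_OP & → 12 & -8 = 8. Stack: [8]
STORE_FAST t → t=8. Stack: []
LOAD_FAST b → push -12. Stack: [-12]
LOAD_CONST → push 4. Stack: [-12, 4]
BINARY_OP % → -12 % 4 = 0. Stack: [0]
LOAD_CONST → push 2. Stack: [0, 2]
BINARY_OP << → 0 << 2 = 0. Stack: [0]
STORE_FAST t → t=0. Stack: []
LOAD_FAST_LOAD_FAST b,b → push -12,-12. Stack: [-12, -12]
BINARY_OP - → -12 - -12 = 0. Stack: [0]
LOAD_CONST → push 12. Stack: [0, 12]
LOAD_FAST t → push 0. Stack: [0, 12, 0]
BINARY_OP & → 12 & 0 = 0. Stack: [0, 0]
BINARY_OP + → 0 + 0 = 0. Stack: [0]
STORE_FAST r → r=0. Stack: []
LOAD_FAST_LOAD_FAST r,b → push 0,-12. Stack: [0, -12]
BINARY_OP - → 0 - -12 = 12. Stack: [12]
LOAD_FAST_LOAD_FAST r,c → push 0,-8. Stack: [12, 0, -8]
BINARY_OP - → 0 - -8 = 8. Stack: [12, 8]
BINARY_OP + → 12 + 8 = 20. Stack: [20]
STORE_FAST r → r=20. Stack: []
LOAD_FAST_LOAD_FAST r,r → push 20,20. Stack: [20, 20]
BINARY_OP - → 20 - 20 = 0. Stack: [0]
LOAD_FAST t → push 0. Stack: [0, 0]
BINARY_OP * → 0 * 0 = 0. Stack: [0]
STORE_FAST t → t=0. Stack: []
LOAD_CONST → push 6. Stack: [6]
STORE_FAST s → s=6. Stack: []
LOAD_FAST s → push 6. Stack: [6]
RETURN_VALUE → return 6.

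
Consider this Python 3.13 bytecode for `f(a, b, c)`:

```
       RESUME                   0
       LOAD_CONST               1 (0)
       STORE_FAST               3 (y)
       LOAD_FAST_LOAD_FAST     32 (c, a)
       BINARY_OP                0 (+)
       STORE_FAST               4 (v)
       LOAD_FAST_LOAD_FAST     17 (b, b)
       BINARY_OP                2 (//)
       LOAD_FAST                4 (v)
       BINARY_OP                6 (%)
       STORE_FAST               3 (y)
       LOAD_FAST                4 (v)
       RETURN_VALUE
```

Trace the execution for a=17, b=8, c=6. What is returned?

23

LOAD_CONST → push 0. Stack: [0]
STORE_FAST y → y=0. Stack: []
LOAD_FAST_LOAD_FAST c,a → push 6,17. Stack: [6, 17]
BINARY_OP + → 6 + 17 = 23. Stack: [23]
STORE_FAST v → v=23. Stack: []
LOAD_FAST_LOAD_FAST b,b → push 8,8. Stack: [8, 8]
BINARY_OP // → 8 // 8 = 1. Stack: [1]
LOAD_FAST v → push 23. Stack: [1, 23]
BINARY_OP % → 1 % 23 = 1. Stack: [1]
STORE_FAST y → y=1. Stack: []
LOAD_FAST v → push 23. Stack: [23]
RETURN_VALUE → return 23.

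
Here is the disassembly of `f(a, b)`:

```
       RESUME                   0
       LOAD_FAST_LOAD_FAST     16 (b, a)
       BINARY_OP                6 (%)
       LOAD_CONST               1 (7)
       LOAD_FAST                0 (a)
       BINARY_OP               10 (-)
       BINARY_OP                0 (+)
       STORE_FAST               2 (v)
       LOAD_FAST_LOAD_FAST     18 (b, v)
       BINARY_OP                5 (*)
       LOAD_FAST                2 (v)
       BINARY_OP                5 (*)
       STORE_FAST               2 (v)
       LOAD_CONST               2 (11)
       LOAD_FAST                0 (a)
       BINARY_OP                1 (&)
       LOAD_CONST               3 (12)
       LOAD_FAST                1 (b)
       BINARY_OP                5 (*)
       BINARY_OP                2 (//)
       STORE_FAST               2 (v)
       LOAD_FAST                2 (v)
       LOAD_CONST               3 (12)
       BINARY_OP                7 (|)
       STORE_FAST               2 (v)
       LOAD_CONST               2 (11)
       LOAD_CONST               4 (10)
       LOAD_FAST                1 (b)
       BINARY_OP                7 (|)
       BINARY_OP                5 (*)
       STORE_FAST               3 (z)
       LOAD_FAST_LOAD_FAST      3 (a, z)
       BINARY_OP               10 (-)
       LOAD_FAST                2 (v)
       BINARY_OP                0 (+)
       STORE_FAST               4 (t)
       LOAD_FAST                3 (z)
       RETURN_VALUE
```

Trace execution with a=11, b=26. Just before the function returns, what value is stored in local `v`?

LOAD_FAST_LOAD_FAST b,a → push 26,11. Stack: [26, 11]
BINARY_OP % → 26 % 11 = 4. Stack: [4]
LOAD_CONST → push 7. Stack: [4, 7]
LOAD_FAST a → push 11. Stack: [4, 7, 11]
BINARY_OP - → 7 - 11 = -4. Stack: [4, -4]
BINARY_OP + → 4 + -4 = 0. Stack: [0]
STORE_FAST v → v=0. Stack: []
LOAD_FAST_LOAD_FAST b,v → push 26,0. Stack: [26, 0]
BINARY_OP * → 26 * 0 = 0. Stack: [0]
LOAD_FAST v → push 0. Stack: [0, 0]
BINARY_OP * → 0 * 0 = 0. Stack: [0]
STORE_FAST v → v=0. Stack: []
LOAD_CONST → push 11. Stack: [11]
LOAD_FAST a → push 11. Stack: [11, 11]
BINARY_OP & → 11 & 11 = 11. Stack: [11]
LOAD_CONST → push 12. Stack: [11, 12]
LOAD_FAST b → push 26. Stack: [11, 12, 26]
BINARY_OP * → 12 * 26 = 312. Stack: [11, 312]
BINARY_OP // → 11 // 312 = 0. Stack: [0]
STORE_FAST v → v=0. Stack: []
LOAD_FAST v → push 0. Stack: [0]
LOAD_CONST → push 12. Stack: [0, 12]
BINARY_OP | → 0 | 12 = 12. Stack: [12]
STORE_FAST v → v=12. Stack: []
LOAD_CONST → push 11. Stack: [11]
LOAD_CONST → push 10. Stack: [11, 10]
LOAD_FAST b → push 26. Stack: [11, 10, 26]
BINARY_OP | → 10 | 26 = 26. Stack: [11, 26]
BINARY_OP * → 11 * 26 = 286. Stack: [286]
STORE_FAST z → z=286. Stack: []
LOAD_FAST_LOAD_FAST a,z → push 11,286. Stack: [11, 286]
BINARY_OP - → 11 - 286 = -275. Stack: [-275]
LOAD_FAST v → push 12. Stack: [-275, 12]
BINARY_OP + → -275 + 12 = -263. Stack: [-263]
STORE_FAST t → t=-263. Stack: []
LOAD_FAST z → push 286. Stack: [286]
RETURN_VALUE → return 286.

12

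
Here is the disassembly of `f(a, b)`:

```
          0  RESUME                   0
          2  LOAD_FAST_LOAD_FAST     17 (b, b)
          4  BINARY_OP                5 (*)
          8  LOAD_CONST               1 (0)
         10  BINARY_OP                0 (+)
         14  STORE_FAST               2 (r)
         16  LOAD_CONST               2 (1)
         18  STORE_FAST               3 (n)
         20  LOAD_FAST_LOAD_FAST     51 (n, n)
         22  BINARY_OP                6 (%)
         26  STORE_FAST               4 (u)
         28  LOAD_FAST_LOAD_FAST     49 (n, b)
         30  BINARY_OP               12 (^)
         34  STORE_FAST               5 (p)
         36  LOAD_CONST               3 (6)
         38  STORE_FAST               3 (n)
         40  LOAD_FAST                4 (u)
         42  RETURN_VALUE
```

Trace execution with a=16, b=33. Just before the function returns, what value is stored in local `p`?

LOAD_FAST_LOAD_FAST b,b → push 33,33. Stack: [33, 33]
BINARY_OP * → 33 * 33 = 1089. Stack: [1089]
LOAD_CONST → push 0. Stack: [1089, 0]
BINARY_OP + → 1089 + 0 = 1089. Stack: [1089]
STORE_FAST r → r=1089. Stack: []
LOAD_CONST → push 1. Stack: [1]
STORE_FAST n → n=1. Stack: []
LOAD_FAST_LOAD_FAST n,n → push 1,1. Stack: [1, 1]
BINARY_OP % → 1 % 1 = 0. Stack: [0]
STORE_FAST u → u=0. Stack: []
LOAD_FAST_LOAD_FAST n,b → push 1,33. Stack: [1, 33]
BINARY_OP ^ → 1 ^ 33 = 32. Stack: [32]
STORE_FAST p → p=32. Stack: []
LOAD_CONST → push 6. Stack: [6]
STORE_FAST n → n=6. Stack: []
LOAD_FAST u → push 0. Stack: [0]
RETURN_VALUE → return 0.

32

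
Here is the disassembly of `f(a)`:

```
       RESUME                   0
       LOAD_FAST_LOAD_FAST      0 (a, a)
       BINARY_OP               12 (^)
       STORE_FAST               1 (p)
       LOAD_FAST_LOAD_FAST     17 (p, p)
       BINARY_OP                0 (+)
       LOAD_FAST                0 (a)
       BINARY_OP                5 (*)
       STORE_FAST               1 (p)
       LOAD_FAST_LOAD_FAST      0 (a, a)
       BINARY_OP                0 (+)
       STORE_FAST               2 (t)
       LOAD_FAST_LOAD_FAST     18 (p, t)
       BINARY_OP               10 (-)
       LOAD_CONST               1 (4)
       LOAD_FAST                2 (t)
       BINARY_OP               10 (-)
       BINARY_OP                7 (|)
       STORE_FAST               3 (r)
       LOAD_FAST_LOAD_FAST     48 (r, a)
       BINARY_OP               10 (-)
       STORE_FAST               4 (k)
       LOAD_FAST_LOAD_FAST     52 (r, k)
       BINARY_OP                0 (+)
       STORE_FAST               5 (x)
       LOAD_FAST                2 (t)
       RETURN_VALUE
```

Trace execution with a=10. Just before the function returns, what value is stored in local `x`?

-18

LOAD_FAST_LOAD_FAST a,a → push 10,10. Stack: [10, 10]
BINARY_OP ^ → 10 ^ 10 = 0. Stack: [0]
STORE_FAST p → p=0. Stack: []
LOAD_FAST_LOAD_FAST p,p → push 0,0. Stack: [0, 0]
BINARY_OP + → 0 + 0 = 0. Stack: [0]
LOAD_FAST a → push 10. Stack: [0, 10]
BINARY_OP * → 0 * 10 = 0. Stack: [0]
STORE_FAST p → p=0. Stack: []
LOAD_FAST_LOAD_FAST a,a → push 10,10. Stack: [10, 10]
BINARY_OP + → 10 + 10 = 20. Stack: [20]
STORE_FAST t → t=20. Stack: []
LOAD_FAST_LOAD_FAST p,t → push 0,20. Stack: [0, 20]
BINARY_OP - → 0 - 20 = -20. Stack: [-20]
LOAD_CONST → push 4. Stack: [-20, 4]
LOAD_FAST t → push 20. Stack: [-20, 4, 20]
BINARY_OP - → 4 - 20 = -16. Stack: [-20, -16]
BINARY_OP | → -20 | -16 = -4. Stack: [-4]
STORE_FAST r → r=-4. Stack: []
LOAD_FAST_LOAD_FAST r,a → push -4,10. Stack: [-4, 10]
BINARY_OP - → -4 - 10 = -14. Stack: [-14]
STORE_FAST k → k=-14. Stack: []
LOAD_FAST_LOAD_FAST r,k → push -4,-14. Stack: [-4, -14]
BINARY_OP + → -4 + -14 = -18. Stack: [-18]
STORE_FAST x → x=-18. Stack: []
LOAD_FAST t → push 20. Stack: [20]
RETURN_VALUE → return 20.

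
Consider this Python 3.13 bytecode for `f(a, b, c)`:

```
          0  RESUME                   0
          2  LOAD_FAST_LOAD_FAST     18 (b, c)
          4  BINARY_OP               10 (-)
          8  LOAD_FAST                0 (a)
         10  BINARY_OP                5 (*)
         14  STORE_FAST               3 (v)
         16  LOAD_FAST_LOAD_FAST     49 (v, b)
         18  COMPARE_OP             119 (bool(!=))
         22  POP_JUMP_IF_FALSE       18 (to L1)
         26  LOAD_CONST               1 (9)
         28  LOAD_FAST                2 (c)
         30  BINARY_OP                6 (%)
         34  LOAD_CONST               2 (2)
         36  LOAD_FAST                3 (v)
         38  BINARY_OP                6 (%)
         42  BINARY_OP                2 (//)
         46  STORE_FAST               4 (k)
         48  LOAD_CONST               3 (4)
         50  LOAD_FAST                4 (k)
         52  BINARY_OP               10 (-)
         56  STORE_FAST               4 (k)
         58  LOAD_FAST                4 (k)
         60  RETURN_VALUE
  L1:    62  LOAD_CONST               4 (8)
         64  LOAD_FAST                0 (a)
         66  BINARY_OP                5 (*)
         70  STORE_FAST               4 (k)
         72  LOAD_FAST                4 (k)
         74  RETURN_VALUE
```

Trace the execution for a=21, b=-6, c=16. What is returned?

LOAD_FAST_LOAD_FAST b,c → push -6,16. Stack: [-6, 16]
BINARY_OP - → -6 - 16 = -22. Stack: [-22]
LOAD_FAST a → push 21. Stack: [-22, 21]
BINARY_OP * → -22 * 21 = -462. Stack: [-462]
STORE_FAST v → v=-462. Stack: []
LOAD_FAST_LOAD_FAST v,b → push -462,-6. Stack: [-462, -6]
COMPARE_OP bool(!=) → -462 vs -6 = True. Stack: [True]
POP_JUMP_IF_FALSE → pop True; no jump. Stack: []
LOAD_CONST → push 9. Stack: [9]
LOAD_FAST c → push 16. Stack: [9, 16]
BINARY_OP % → 9 % 16 = 9. Stack: [9]
LOAD_CONST → push 2. Stack: [9, 2]
LOAD_FAST v → push -462. Stack: [9, 2, -462]
BINARY_OP % → 2 % -462 = -460. Stack: [9, -460]
BINARY_OP // → 9 // -460 = -1. Stack: [-1]
STORE_FAST k → k=-1. Stack: []
LOAD_CONST → push 4. Stack: [4]
LOAD_FAST k → push -1. Stack: [4, -1]
BINARY_OP - → 4 - -1 = 5. Stack: [5]
STORE_FAST k → k=5. Stack: []
LOAD_FAST k → push 5. Stack: [5]
RETURN_VALUE → return 5.

5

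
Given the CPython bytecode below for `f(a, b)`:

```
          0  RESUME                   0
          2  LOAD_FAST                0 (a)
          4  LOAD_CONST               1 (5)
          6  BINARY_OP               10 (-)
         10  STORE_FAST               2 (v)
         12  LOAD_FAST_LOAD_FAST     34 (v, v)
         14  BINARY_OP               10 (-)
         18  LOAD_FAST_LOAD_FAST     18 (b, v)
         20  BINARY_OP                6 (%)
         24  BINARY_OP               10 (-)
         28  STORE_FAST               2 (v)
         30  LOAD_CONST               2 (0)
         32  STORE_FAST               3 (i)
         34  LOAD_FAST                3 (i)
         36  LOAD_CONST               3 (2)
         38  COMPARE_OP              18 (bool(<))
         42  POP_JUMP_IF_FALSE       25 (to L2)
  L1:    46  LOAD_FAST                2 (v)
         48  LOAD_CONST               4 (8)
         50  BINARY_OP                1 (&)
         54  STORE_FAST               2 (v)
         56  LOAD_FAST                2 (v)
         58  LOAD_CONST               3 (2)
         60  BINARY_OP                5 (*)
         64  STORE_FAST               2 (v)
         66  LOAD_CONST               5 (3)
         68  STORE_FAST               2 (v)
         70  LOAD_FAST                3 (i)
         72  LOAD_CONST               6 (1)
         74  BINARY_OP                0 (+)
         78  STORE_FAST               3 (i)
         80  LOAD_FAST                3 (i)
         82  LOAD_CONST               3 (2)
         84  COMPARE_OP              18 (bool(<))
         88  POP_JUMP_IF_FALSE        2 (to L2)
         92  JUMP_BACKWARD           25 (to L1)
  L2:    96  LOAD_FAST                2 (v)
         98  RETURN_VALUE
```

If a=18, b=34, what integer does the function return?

3

LOAD_FAST a → push 18. Stack: [18]
LOAD_CONST → push 5. Stack: [18, 5]
BINARY_OP - → 18 - 5 = 13. Stack: [13]
STORE_FAST v → v=13. Stack: []
LOAD_FAST_LOAD_FAST v,v → push 13,13. Stack: [13, 13]
BINARY_OP - → 13 - 13 = 0. Stack: [0]
LOAD_FAST_LOAD_FAST b,v → push 34,13. Stack: [0, 34, 13]
BINARY_OP % → 34 % 13 = 8. Stack: [0, 8]
BINARY_OP - → 0 - 8 = -8. Stack: [-8]
STORE_FAST v → v=-8. Stack: []
LOAD_CONST → push 0. Stack: [0]
STORE_FAST i → i=0. Stack: []
LOAD_FAST i → push 0. Stack: [0]
LOAD_CONST → push 2. Stack: [0, 2]
COMPARE_OP bool(<) → 0 vs 2 = True. Stack: [True]
POP_JUMP_IF_FALSE → pop True; no jump. Stack: []
LOAD_FAST v → push -8. Stack: [-8]
LOAD_CONST → push 8. Stack: [-8, 8]
BINARY_OP & → -8 & 8 = 8. Stack: [8]
STORE_FAST v → v=8. Stack: []
LOAD_FAST v → push 8. Stack: [8]
LOAD_CONST → push 2. Stack: [8, 2]
BINARY_OP * → 8 * 2 = 16. Stack: [16]
STORE_FAST v → v=16. Stack: []
LOAD_CONST → push 3. Stack: [3]
STORE_FAST v → v=3. Stack: []
LOAD_FAST i → push 0. Stack: [0]
LOAD_CONST → push 1. Stack: [0, 1]
BINARY_OP + → 0 + 1 = 1. Stack: [1]
STORE_FAST i → i=1. Stack: []
LOAD_FAST i → push 1. Stack: [1]
LOAD_CONST → push 2. Stack: [1, 2]
COMPARE_OP bool(<) → 1 vs 2 = True. Stack: [True]
POP_JUMP_IF_FALSE → pop True; no jump. Stack: []
LOAD_FAST v → push 3. Stack: [3]
LOAD_CONST → push 8. Stack: [3, 8]
BINARY_OP & → 3 & 8 = 0. Stack: [0]
STORE_FAST v → v=0. Stack: []
LOAD_FAST v → push 0. Stack: [0]
LOAD_CONST → push 2. Stack: [0, 2]
BINARY_OP * → 0 * 2 = 0. Stack: [0]
STORE_FAST v → v=0. Stack: []
LOAD_CONST → push 3. Stack: [3]
STORE_FAST v → v=3. Stack: []
LOAD_FAST i → push 1. Stack: [1]
LOAD_CONST → push 1. Stack: [1, 1]
BINARY_OP + → 1 + 1 = 2. Stack: [2]
STORE_FAST i → i=2. Stack: []
LOAD_FAST i → push 2. Stack: [2]
LOAD_CONST → push 2. Stack: [2, 2]
COMPARE_OP bool(<) → 2 vs 2 = False. Stack: [False]
POP_JUMP_IF_FALSE → pop False; jump. Stack: []
LOAD_FAST v → push 3. Stack: [3]
RETURN_VALUE → return 3.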